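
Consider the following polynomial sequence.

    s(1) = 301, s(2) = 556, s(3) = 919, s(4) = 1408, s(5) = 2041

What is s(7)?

255  363  489  633
108  126  144
18  18
Constant third difference = 18, so extend:
144 + 18 = 162;  633 + 162 = 795;  2041 + 795 = 2836
162 + 18 = 180;  795 + 180 = 975;  2836 + 975 = 3811

3811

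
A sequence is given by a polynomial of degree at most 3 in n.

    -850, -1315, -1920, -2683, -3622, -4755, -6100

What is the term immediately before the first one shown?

-507

D1: -465, -605, -763, -939, -1133, -1345
D2: -140, -158, -176, -194, -212
D3: -18, -18, -18, -18
The third differences are constant at -18.
Work back: -140 + 18 = -122;  -465 + 122 = -343;  -850 + 343 = -507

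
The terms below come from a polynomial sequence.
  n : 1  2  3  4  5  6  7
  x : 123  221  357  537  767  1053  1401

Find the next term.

1817

Δ: 98 , 136 , 180 , 230 , 286 , 348
Δ²: 38 , 44 , 50 , 56 , 62
Δ³: 6 , 6 , 6 , 6
Constant third difference = 6, so extend:
62 + 6 = 68;  348 + 68 = 416;  1401 + 416 = 1817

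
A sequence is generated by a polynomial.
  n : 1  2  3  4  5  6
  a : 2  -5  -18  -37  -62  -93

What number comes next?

-130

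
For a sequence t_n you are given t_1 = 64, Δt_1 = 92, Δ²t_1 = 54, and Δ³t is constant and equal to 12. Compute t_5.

Build the table forward from the leading diagonal:
D3: 12  12  12  12  12
D2: 54  66  78  90  102
D1: 92  146  212  290  380
t: 64  156  302  514  804

804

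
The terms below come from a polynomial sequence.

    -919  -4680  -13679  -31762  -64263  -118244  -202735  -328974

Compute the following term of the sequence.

Δ: -3761  -8999  -18083  -32501  -53981  -84491  -126239
Δ²: -5238  -9084  -14418  -21480  -30510  -41748
Δ³: -3846  -5334  -7062  -9030  -11238
Δ⁴: -1488  -1728  -1968  -2208
Δ⁵: -240  -240  -240
Fifth differences constant at -240.
-2208 − 240 = -2448;  -11238 − 2448 = -13686;  -41748 − 13686 = -55434;  -126239 − 55434 = -181673;  -328974 − 181673 = -510647

-510647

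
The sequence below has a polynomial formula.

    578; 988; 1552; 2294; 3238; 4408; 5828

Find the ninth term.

9514

First differences: 410, 564, 742, 944, 1170, 1420
Second differences: 154, 178, 202, 226, 250
Third differences: 24, 24, 24, 24
Constant third difference = 24, so extend:
250 + 24 = 274;  1420 + 274 = 1694;  5828 + 1694 = 7522
274 + 24 = 298;  1694 + 298 = 1992;  7522 + 1992 = 9514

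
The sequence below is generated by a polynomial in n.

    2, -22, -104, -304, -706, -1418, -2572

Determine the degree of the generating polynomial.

4

First differences: -24, -82, -200, -402, -712, -1154
Second differences: -58, -118, -202, -310, -442
Third differences: -60, -84, -108, -132
Fourth differences: -24, -24, -24
The fourth differences are constant, so the polynomial has degree 4.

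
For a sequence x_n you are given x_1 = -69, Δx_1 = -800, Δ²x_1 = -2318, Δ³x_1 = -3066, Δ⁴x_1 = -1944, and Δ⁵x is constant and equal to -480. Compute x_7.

-132999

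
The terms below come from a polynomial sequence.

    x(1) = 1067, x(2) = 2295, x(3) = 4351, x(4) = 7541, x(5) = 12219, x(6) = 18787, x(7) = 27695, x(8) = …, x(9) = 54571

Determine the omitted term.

Using the first 7 terms:
D1: 1228  2056  3190  4678  6568  8908
D2: 828  1134  1488  1890  2340
D3: 306  354  402  450
D4: 48  48  48
Constant fourth difference = 48.
Extend forward: 450 + 48 = 498;  2340 + 498 = 2838;  8908 + 2838 = 11746;  27695 + 11746 = 39441

39441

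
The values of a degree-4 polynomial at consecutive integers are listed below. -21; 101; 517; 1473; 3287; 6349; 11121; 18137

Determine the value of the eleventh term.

59069

Δ: 122 , 416 , 956 , 1814 , 3062 , 4772 , 7016
Δ²: 294 , 540 , 858 , 1248 , 1710 , 2244
Δ³: 246 , 318 , 390 , 462 , 534
Δ⁴: 72 , 72 , 72 , 72
Fourth differences constant at 72.
534 + 72 = 606;  2244 + 606 = 2850;  7016 + 2850 = 9866;  18137 + 9866 = 28003
606 + 72 = 678;  2850 + 678 = 3528;  9866 + 3528 = 13394;  28003 + 13394 = 41397
678 + 72 = 750;  3528 + 750 = 4278;  13394 + 4278 = 17672;  41397 + 17672 = 59069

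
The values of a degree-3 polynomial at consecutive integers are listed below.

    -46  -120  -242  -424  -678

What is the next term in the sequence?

-74 , -122 , -182 , -254
-48 , -60 , -72
-12 , -12
Third differences constant at -12.
-72 − 12 = -84;  -254 − 84 = -338;  -678 − 338 = -1016

-1016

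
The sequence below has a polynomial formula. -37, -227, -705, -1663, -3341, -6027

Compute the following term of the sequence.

-10057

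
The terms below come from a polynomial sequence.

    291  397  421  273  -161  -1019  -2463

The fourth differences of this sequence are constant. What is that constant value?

D1: 106, 24, -148, -434, -858, -1444
D2: -82, -172, -286, -424, -586
D3: -90, -114, -138, -162
D4: -24, -24, -24

-24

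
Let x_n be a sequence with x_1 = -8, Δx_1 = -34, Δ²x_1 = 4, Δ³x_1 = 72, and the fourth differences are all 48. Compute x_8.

Build the table forward from the leading diagonal:
D4: 48  48  48  48  48  48  48  48
D3: 72  120  168  216  264  312  360  408
D2: 4  76  196  364  580  844  1156  1516
D1: -34  -30  46  242  606  1186  2030  3186
x: -8  -42  -72  -26  216  822  2008  4038

4038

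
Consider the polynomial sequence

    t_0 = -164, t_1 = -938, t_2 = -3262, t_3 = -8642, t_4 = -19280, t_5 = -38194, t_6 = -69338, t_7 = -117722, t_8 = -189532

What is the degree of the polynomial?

D1: -774, -2324, -5380, -10638, -18914, -31144, -48384, -71810
D2: -1550, -3056, -5258, -8276, -12230, -17240, -23426
D3: -1506, -2202, -3018, -3954, -5010, -6186
D4: -696, -816, -936, -1056, -1176
D5: -120, -120, -120, -120
The fifth differences are constant, so the polynomial has degree 5.

5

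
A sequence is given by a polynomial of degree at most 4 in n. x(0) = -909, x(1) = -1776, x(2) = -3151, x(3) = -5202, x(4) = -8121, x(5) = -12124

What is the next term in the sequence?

First differences: -867, -1375, -2051, -2919, -4003
Second differences: -508, -676, -868, -1084
Third differences: -168, -192, -216
Fourth differences: -24, -24
Fourth differences constant at -24.
-216 − 24 = -240;  -1084 − 240 = -1324;  -4003 − 1324 = -5327;  -12124 − 5327 = -17451

-17451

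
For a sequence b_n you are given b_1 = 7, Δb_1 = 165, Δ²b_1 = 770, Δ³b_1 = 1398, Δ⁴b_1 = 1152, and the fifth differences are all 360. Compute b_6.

28632

Build the table forward from the leading diagonal:
Fifth differences: 360  360  360  360  360  360
Fourth differences: 1152  1512  1872  2232  2592  2952
Third differences: 1398  2550  4062  5934  8166  10758
Second differences: 770  2168  4718  8780  14714  22880
First differences: 165  935  3103  7821  16601  31315
b: 7  172  1107  4210  12031  28632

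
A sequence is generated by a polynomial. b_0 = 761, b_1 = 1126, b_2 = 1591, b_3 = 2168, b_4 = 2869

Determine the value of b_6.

4691

First differences: 365 , 465 , 577 , 701
Second differences: 100 , 112 , 124
Third differences: 12 , 12
The third differences are constant (12).
124 + 12 = 136;  701 + 136 = 837;  2869 + 837 = 3706
136 + 12 = 148;  837 + 148 = 985;  3706 + 985 = 4691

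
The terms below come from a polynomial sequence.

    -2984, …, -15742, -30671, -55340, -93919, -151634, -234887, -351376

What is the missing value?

-7319

Using the last 7 terms:
-14929, -24669, -38579, -57715, -83253, -116489
-9740, -13910, -19136, -25538, -33236
-4170, -5226, -6402, -7698
-1056, -1176, -1296
-120, -120
Constant fifth difference = -120.
Extend backward: -1056 + 120 = -936;  -4170 + 936 = -3234;  -9740 + 3234 = -6506;  -14929 + 6506 = -8423;  -15742 + 8423 = -7319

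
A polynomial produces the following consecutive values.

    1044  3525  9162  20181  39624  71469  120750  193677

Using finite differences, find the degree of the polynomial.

5

D1: 2481, 5637, 11019, 19443, 31845, 49281, 72927
D2: 3156, 5382, 8424, 12402, 17436, 23646
D3: 2226, 3042, 3978, 5034, 6210
D4: 816, 936, 1056, 1176
D5: 120, 120, 120
The fifth differences are constant, so the polynomial has degree 5.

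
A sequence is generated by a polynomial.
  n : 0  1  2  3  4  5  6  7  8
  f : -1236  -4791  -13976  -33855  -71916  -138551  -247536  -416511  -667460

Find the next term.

-1027191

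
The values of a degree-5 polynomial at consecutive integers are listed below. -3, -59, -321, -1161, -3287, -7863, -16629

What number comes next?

-32021

First differences: -56  -262  -840  -2126  -4576  -8766
Second differences: -206  -578  -1286  -2450  -4190
Third differences: -372  -708  -1164  -1740
Fourth differences: -336  -456  -576
Fifth differences: -120  -120
The fifth differences are constant (-120).
-576 − 120 = -696;  -1740 − 696 = -2436;  -4190 − 2436 = -6626;  -8766 − 6626 = -15392;  -16629 − 15392 = -32021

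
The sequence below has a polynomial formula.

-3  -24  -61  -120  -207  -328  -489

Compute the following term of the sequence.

Δ: -21 , -37 , -59 , -87 , -121 , -161
Δ²: -16 , -22 , -28 , -34 , -40
Δ³: -6 , -6 , -6 , -6
Third differences constant at -6.
-40 − 6 = -46;  -161 − 46 = -207;  -489 − 207 = -696

-696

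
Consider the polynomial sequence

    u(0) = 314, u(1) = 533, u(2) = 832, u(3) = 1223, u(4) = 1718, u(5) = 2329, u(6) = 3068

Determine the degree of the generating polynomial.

3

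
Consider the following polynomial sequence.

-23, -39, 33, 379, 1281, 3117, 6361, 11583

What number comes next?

-16 , 72 , 346 , 902 , 1836 , 3244 , 5222
88 , 274 , 556 , 934 , 1408 , 1978
186 , 282 , 378 , 474 , 570
96 , 96 , 96 , 96
Constant fourth difference = 96, so extend:
570 + 96 = 666;  1978 + 666 = 2644;  5222 + 2644 = 7866;  11583 + 7866 = 19449

19449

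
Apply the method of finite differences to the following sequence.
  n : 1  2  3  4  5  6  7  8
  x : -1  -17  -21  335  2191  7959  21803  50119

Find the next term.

102015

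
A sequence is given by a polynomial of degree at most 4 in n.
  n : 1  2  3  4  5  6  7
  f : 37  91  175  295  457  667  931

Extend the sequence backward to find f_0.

54  84  120  162  210  264
30  36  42  48  54
6  6  6  6
The third differences are constant at 6.
Work back: 30 − 6 = 24;  54 − 24 = 30;  37 − 30 = 7

7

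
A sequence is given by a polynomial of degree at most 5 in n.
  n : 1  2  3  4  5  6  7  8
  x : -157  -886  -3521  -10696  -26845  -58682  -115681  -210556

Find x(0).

-20

D1: -729  -2635  -7175  -16149  -31837  -56999  -94875
D2: -1906  -4540  -8974  -15688  -25162  -37876
D3: -2634  -4434  -6714  -9474  -12714
D4: -1800  -2280  -2760  -3240
D5: -480  -480  -480
The fifth differences are constant at -480.
Work back: -1800 + 480 = -1320;  -2634 + 1320 = -1314;  -1906 + 1314 = -592;  -729 + 592 = -137;  -157 + 137 = -20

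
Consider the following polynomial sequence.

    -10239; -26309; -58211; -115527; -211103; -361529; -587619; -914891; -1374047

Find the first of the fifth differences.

Δ: -16070, -31902, -57316, -95576, -150426, -226090, -327272, -459156
Δ²: -15832, -25414, -38260, -54850, -75664, -101182, -131884
Δ³: -9582, -12846, -16590, -20814, -25518, -30702
Δ⁴: -3264, -3744, -4224, -4704, -5184
Δ⁵: -480, -480, -480, -480

-480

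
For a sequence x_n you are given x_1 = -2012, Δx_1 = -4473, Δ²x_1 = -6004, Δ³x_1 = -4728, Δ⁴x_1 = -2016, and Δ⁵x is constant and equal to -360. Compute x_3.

-16962

Build the table forward from the leading diagonal:
Δ⁵: -360, -360, -360
Δ⁴: -2016, -2376, -2736
Δ³: -4728, -6744, -9120
Δ²: -6004, -10732, -17476
Δ: -4473, -10477, -21209
x: -2012, -6485, -16962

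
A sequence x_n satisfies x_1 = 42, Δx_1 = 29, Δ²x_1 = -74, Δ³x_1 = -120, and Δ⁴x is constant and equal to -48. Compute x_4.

Build the table forward from the leading diagonal:
D4: -48  -48  -48  -48
D3: -120  -168  -216  -264
D2: -74  -194  -362  -578
D1: 29  -45  -239  -601
x: 42  71  26  -213

-213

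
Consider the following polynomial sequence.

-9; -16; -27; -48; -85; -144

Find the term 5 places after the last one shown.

-979

D1: -7, -11, -21, -37, -59
D2: -4, -10, -16, -22
D3: -6, -6, -6
Constant third difference = -6, so extend:
-22 − 6 = -28;  -59 − 28 = -87;  -144 − 87 = -231
-28 − 6 = -34;  -87 − 34 = -121;  -231 − 121 = -352
-34 − 6 = -40;  -121 − 40 = -161;  -352 − 161 = -513
-40 − 6 = -46;  -161 − 46 = -207;  -513 − 207 = -720
-46 − 6 = -52;  -207 − 52 = -259;  -720 − 259 = -979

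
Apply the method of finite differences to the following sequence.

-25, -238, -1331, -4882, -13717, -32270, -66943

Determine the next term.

-126466

Δ: -213, -1093, -3551, -8835, -18553, -34673
Δ²: -880, -2458, -5284, -9718, -16120
Δ³: -1578, -2826, -4434, -6402
Δ⁴: -1248, -1608, -1968
Δ⁵: -360, -360
Constant fifth difference = -360, so extend:
-1968 − 360 = -2328;  -6402 − 2328 = -8730;  -16120 − 8730 = -24850;  -34673 − 24850 = -59523;  -66943 − 59523 = -126466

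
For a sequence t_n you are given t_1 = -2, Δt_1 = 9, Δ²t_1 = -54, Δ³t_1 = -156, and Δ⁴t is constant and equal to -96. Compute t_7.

Build the table forward from the leading diagonal:
Fourth differences: -96, -96, -96, -96, -96, -96, -96
Third differences: -156, -252, -348, -444, -540, -636, -732
Second differences: -54, -210, -462, -810, -1254, -1794, -2430
First differences: 9, -45, -255, -717, -1527, -2781, -4575
t: -2, 7, -38, -293, -1010, -2537, -5318

-5318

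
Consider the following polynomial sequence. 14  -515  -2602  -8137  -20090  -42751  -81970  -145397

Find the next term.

-242722

D1: -529, -2087, -5535, -11953, -22661, -39219, -63427
D2: -1558, -3448, -6418, -10708, -16558, -24208
D3: -1890, -2970, -4290, -5850, -7650
D4: -1080, -1320, -1560, -1800
D5: -240, -240, -240
The fifth differences are constant (-240).
-1800 − 240 = -2040;  -7650 − 2040 = -9690;  -24208 − 9690 = -33898;  -63427 − 33898 = -97325;  -145397 − 97325 = -242722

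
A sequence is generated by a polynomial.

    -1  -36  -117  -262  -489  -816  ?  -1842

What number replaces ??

Using the first 6 terms:
D1: -35, -81, -145, -227, -327
D2: -46, -64, -82, -100
D3: -18, -18, -18
Constant third difference = -18.
Extend forward: -100 − 18 = -118;  -327 − 118 = -445;  -816 − 445 = -1261

-1261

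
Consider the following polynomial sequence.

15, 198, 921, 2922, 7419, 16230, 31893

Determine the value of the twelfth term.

367338

D1: 183 , 723 , 2001 , 4497 , 8811 , 15663
D2: 540 , 1278 , 2496 , 4314 , 6852
D3: 738 , 1218 , 1818 , 2538
D4: 480 , 600 , 720
D5: 120 , 120
Constant fifth difference = 120, so extend:
720 + 120 = 840;  2538 + 840 = 3378;  6852 + 3378 = 10230;  15663 + 10230 = 25893;  31893 + 25893 = 57786
840 + 120 = 960;  3378 + 960 = 4338;  10230 + 4338 = 14568;  25893 + 14568 = 40461;  57786 + 40461 = 98247
960 + 120 = 1080;  4338 + 1080 = 5418;  14568 + 5418 = 19986;  40461 + 19986 = 60447;  98247 + 60447 = 158694
1080 + 120 = 1200;  5418 + 1200 = 6618;  19986 + 6618 = 26604;  60447 + 26604 = 87051;  158694 + 87051 = 245745
1200 + 120 = 1320;  6618 + 1320 = 7938;  26604 + 7938 = 34542;  87051 + 34542 = 121593;  245745 + 121593 = 367338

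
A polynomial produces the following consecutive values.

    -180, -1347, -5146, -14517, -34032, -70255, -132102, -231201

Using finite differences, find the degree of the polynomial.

5

Δ: -1167, -3799, -9371, -19515, -36223, -61847, -99099
Δ²: -2632, -5572, -10144, -16708, -25624, -37252
Δ³: -2940, -4572, -6564, -8916, -11628
Δ⁴: -1632, -1992, -2352, -2712
Δ⁵: -360, -360, -360
The fifth differences are constant, so the polynomial has degree 5.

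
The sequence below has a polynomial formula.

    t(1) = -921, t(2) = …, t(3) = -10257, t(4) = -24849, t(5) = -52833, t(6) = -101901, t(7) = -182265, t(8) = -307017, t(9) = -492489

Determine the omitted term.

-3525

Using the last 7 terms:
-14592  -27984  -49068  -80364  -124752  -185472
-13392  -21084  -31296  -44388  -60720
-7692  -10212  -13092  -16332
-2520  -2880  -3240
-360  -360
Constant fifth difference = -360.
Extend backward: -2520 + 360 = -2160;  -7692 + 2160 = -5532;  -13392 + 5532 = -7860;  -14592 + 7860 = -6732;  -10257 + 6732 = -3525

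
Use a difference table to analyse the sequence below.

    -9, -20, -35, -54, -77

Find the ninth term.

-11  -15  -19  -23
-4  -4  -4
Second differences constant at -4.
-23 − 4 = -27;  -77 − 27 = -104
-27 − 4 = -31;  -104 − 31 = -135
-31 − 4 = -35;  -135 − 35 = -170
-35 − 4 = -39;  -170 − 39 = -209

-209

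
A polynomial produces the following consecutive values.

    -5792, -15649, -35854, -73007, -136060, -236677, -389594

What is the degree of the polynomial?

5

First differences: -9857, -20205, -37153, -63053, -100617, -152917
Second differences: -10348, -16948, -25900, -37564, -52300
Third differences: -6600, -8952, -11664, -14736
Fourth differences: -2352, -2712, -3072
Fifth differences: -360, -360
The fifth differences are constant, so the polynomial has degree 5.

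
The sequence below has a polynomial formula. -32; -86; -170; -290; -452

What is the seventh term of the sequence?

-926

D1: -54 , -84 , -120 , -162
D2: -30 , -36 , -42
D3: -6 , -6
Third differences constant at -6.
-42 − 6 = -48;  -162 − 48 = -210;  -452 − 210 = -662
-48 − 6 = -54;  -210 − 54 = -264;  -662 − 264 = -926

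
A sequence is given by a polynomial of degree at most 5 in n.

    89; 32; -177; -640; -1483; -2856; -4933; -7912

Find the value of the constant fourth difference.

First differences: -57, -209, -463, -843, -1373, -2077, -2979
Second differences: -152, -254, -380, -530, -704, -902
Third differences: -102, -126, -150, -174, -198
Fourth differences: -24, -24, -24, -24

-24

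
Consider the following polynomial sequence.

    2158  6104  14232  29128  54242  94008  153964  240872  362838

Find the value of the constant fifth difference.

120

Δ: 3946, 8128, 14896, 25114, 39766, 59956, 86908, 121966
Δ²: 4182, 6768, 10218, 14652, 20190, 26952, 35058
Δ³: 2586, 3450, 4434, 5538, 6762, 8106
Δ⁴: 864, 984, 1104, 1224, 1344
Δ⁵: 120, 120, 120, 120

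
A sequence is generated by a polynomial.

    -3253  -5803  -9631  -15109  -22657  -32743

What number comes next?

First differences: -2550  -3828  -5478  -7548  -10086
Second differences: -1278  -1650  -2070  -2538
Third differences: -372  -420  -468
Fourth differences: -48  -48
The fourth differences are constant (-48).
-468 − 48 = -516;  -2538 − 516 = -3054;  -10086 − 3054 = -13140;  -32743 − 13140 = -45883

-45883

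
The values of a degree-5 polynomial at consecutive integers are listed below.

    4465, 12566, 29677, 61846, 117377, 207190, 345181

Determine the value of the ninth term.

838321

8101, 17111, 32169, 55531, 89813, 137991
9010, 15058, 23362, 34282, 48178
6048, 8304, 10920, 13896
2256, 2616, 2976
360, 360
The fifth differences are constant (360).
2976 + 360 = 3336;  13896 + 3336 = 17232;  48178 + 17232 = 65410;  137991 + 65410 = 203401;  345181 + 203401 = 548582
3336 + 360 = 3696;  17232 + 3696 = 20928;  65410 + 20928 = 86338;  203401 + 86338 = 289739;  548582 + 289739 = 838321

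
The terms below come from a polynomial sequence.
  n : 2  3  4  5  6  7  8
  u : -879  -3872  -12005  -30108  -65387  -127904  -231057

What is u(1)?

First differences: -2993, -8133, -18103, -35279, -62517, -103153
Second differences: -5140, -9970, -17176, -27238, -40636
Third differences: -4830, -7206, -10062, -13398
Fourth differences: -2376, -2856, -3336
Fifth differences: -480, -480
The fifth differences are constant at -480.
Work back: -2376 + 480 = -1896;  -4830 + 1896 = -2934;  -5140 + 2934 = -2206;  -2993 + 2206 = -787;  -879 + 787 = -92

-92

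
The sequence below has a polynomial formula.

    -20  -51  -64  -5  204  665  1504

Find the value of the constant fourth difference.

D1: -31, -13, 59, 209, 461, 839
D2: 18, 72, 150, 252, 378
D3: 54, 78, 102, 126
D4: 24, 24, 24

24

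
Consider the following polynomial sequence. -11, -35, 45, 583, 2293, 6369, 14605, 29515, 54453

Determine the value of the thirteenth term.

357685

-24, 80, 538, 1710, 4076, 8236, 14910, 24938
104, 458, 1172, 2366, 4160, 6674, 10028
354, 714, 1194, 1794, 2514, 3354
360, 480, 600, 720, 840
120, 120, 120, 120
Constant fifth difference = 120, so extend:
840 + 120 = 960;  3354 + 960 = 4314;  10028 + 4314 = 14342;  24938 + 14342 = 39280;  54453 + 39280 = 93733
960 + 120 = 1080;  4314 + 1080 = 5394;  14342 + 5394 = 19736;  39280 + 19736 = 59016;  93733 + 59016 = 152749
1080 + 120 = 1200;  5394 + 1200 = 6594;  19736 + 6594 = 26330;  59016 + 26330 = 85346;  152749 + 85346 = 238095
1200 + 120 = 1320;  6594 + 1320 = 7914;  26330 + 7914 = 34244;  85346 + 34244 = 119590;  238095 + 119590 = 357685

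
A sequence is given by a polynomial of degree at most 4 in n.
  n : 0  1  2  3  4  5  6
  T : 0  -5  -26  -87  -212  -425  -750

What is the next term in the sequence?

-1211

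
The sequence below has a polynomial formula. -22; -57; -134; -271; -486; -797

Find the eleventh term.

-4422

-35  -77  -137  -215  -311
-42  -60  -78  -96
-18  -18  -18
The third differences are constant (-18).
-96 − 18 = -114;  -311 − 114 = -425;  -797 − 425 = -1222
-114 − 18 = -132;  -425 − 132 = -557;  -1222 − 557 = -1779
-132 − 18 = -150;  -557 − 150 = -707;  -1779 − 707 = -2486
-150 − 18 = -168;  -707 − 168 = -875;  -2486 − 875 = -3361
-168 − 18 = -186;  -875 − 186 = -1061;  -3361 − 1061 = -4422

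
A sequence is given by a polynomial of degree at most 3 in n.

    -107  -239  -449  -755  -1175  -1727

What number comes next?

-2429

D1: -132  -210  -306  -420  -552
D2: -78  -96  -114  -132
D3: -18  -18  -18
Constant third difference = -18, so extend:
-132 − 18 = -150;  -552 − 150 = -702;  -1727 − 702 = -2429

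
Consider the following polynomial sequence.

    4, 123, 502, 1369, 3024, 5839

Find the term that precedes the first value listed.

First differences: 119, 379, 867, 1655, 2815
Second differences: 260, 488, 788, 1160
Third differences: 228, 300, 372
Fourth differences: 72, 72
The fourth differences are constant at 72.
Work back: 228 − 72 = 156;  260 − 156 = 104;  119 − 104 = 15;  4 − 15 = -11

-11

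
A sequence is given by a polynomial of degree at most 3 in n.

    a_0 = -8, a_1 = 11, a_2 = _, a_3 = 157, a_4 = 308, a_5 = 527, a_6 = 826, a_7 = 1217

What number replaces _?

62

Using the last 5 terms:
First differences: 151, 219, 299, 391
Second differences: 68, 80, 92
Third differences: 12, 12
Constant third difference = 12.
Extend backward: 68 − 12 = 56;  151 − 56 = 95;  157 − 95 = 62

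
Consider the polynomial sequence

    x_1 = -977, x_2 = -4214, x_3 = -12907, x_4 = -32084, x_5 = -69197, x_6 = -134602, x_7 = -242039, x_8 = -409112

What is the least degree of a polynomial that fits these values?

Δ: -3237, -8693, -19177, -37113, -65405, -107437, -167073
Δ²: -5456, -10484, -17936, -28292, -42032, -59636
Δ³: -5028, -7452, -10356, -13740, -17604
Δ⁴: -2424, -2904, -3384, -3864
Δ⁵: -480, -480, -480
The fifth differences are constant, so the polynomial has degree 5.

5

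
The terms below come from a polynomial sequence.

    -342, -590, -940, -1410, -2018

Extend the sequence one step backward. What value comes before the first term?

-178

-248  -350  -470  -608
-102  -120  -138
-18  -18
The third differences are constant at -18.
Work back: -102 + 18 = -84;  -248 + 84 = -164;  -342 + 164 = -178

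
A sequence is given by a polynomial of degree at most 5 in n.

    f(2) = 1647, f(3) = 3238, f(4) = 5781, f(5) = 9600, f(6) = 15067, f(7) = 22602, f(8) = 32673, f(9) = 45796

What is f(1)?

732

D1: 1591, 2543, 3819, 5467, 7535, 10071, 13123
D2: 952, 1276, 1648, 2068, 2536, 3052
D3: 324, 372, 420, 468, 516
D4: 48, 48, 48, 48
The fourth differences are constant at 48.
Work back: 324 − 48 = 276;  952 − 276 = 676;  1591 − 676 = 915;  1647 − 915 = 732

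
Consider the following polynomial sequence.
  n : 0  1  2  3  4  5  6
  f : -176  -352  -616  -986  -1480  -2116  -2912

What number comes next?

-3886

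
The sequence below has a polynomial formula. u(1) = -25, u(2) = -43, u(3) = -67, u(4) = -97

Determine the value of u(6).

D1: -18, -24, -30
D2: -6, -6
The second differences are constant (-6).
-30 − 6 = -36;  -97 − 36 = -133
-36 − 6 = -42;  -133 − 42 = -175

-175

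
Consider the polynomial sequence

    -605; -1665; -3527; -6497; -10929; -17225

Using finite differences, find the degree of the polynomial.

-1060, -1862, -2970, -4432, -6296
-802, -1108, -1462, -1864
-306, -354, -402
-48, -48
The fourth differences are constant, so the polynomial has degree 4.

4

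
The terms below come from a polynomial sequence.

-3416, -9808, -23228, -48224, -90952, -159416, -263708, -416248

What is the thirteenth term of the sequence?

-2530568

D1: -6392, -13420, -24996, -42728, -68464, -104292, -152540
D2: -7028, -11576, -17732, -25736, -35828, -48248
D3: -4548, -6156, -8004, -10092, -12420
D4: -1608, -1848, -2088, -2328
D5: -240, -240, -240
Fifth differences constant at -240.
-2328 − 240 = -2568;  -12420 − 2568 = -14988;  -48248 − 14988 = -63236;  -152540 − 63236 = -215776;  -416248 − 215776 = -632024
-2568 − 240 = -2808;  -14988 − 2808 = -17796;  -63236 − 17796 = -81032;  -215776 − 81032 = -296808;  -632024 − 296808 = -928832
-2808 − 240 = -3048;  -17796 − 3048 = -20844;  -81032 − 20844 = -101876;  -296808 − 101876 = -398684;  -928832 − 398684 = -1327516
-3048 − 240 = -3288;  -20844 − 3288 = -24132;  -101876 − 24132 = -126008;  -398684 − 126008 = -524692;  -1327516 − 524692 = -1852208
-3288 − 240 = -3528;  -24132 − 3528 = -27660;  -126008 − 27660 = -153668;  -524692 − 153668 = -678360;  -1852208 − 678360 = -2530568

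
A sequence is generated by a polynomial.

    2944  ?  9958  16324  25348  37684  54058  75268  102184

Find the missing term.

5668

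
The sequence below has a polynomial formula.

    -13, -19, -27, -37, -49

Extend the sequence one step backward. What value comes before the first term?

First differences: -6, -8, -10, -12
Second differences: -2, -2, -2
The second differences are constant at -2.
Work back: -6 + 2 = -4;  -13 + 4 = -9

-9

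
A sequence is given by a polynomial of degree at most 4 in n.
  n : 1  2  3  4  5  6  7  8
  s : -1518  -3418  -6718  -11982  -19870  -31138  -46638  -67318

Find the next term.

-94222

-1900, -3300, -5264, -7888, -11268, -15500, -20680
-1400, -1964, -2624, -3380, -4232, -5180
-564, -660, -756, -852, -948
-96, -96, -96, -96
Fourth differences constant at -96.
-948 − 96 = -1044;  -5180 − 1044 = -6224;  -20680 − 6224 = -26904;  -67318 − 26904 = -94222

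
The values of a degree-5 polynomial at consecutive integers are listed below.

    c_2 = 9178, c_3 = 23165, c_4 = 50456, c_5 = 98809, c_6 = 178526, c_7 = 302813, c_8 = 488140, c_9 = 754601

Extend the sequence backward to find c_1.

2921

D1: 13987  27291  48353  79717  124287  185327  266461
D2: 13304  21062  31364  44570  61040  81134
D3: 7758  10302  13206  16470  20094
D4: 2544  2904  3264  3624
D5: 360  360  360
The fifth differences are constant at 360.
Work back: 2544 − 360 = 2184;  7758 − 2184 = 5574;  13304 − 5574 = 7730;  13987 − 7730 = 6257;  9178 − 6257 = 2921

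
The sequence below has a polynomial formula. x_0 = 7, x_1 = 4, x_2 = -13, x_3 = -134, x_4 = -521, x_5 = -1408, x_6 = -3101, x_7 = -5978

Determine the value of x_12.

Δ: -3 , -17 , -121 , -387 , -887 , -1693 , -2877
Δ²: -14 , -104 , -266 , -500 , -806 , -1184
Δ³: -90 , -162 , -234 , -306 , -378
Δ⁴: -72 , -72 , -72 , -72
The fourth differences are constant (-72).
-378 − 72 = -450;  -1184 − 450 = -1634;  -2877 − 1634 = -4511;  -5978 − 4511 = -10489
-450 − 72 = -522;  -1634 − 522 = -2156;  -4511 − 2156 = -6667;  -10489 − 6667 = -17156
-522 − 72 = -594;  -2156 − 594 = -2750;  -6667 − 2750 = -9417;  -17156 − 9417 = -26573
-594 − 72 = -666;  -2750 − 666 = -3416;  -9417 − 3416 = -12833;  -26573 − 12833 = -39406
-666 − 72 = -738;  -3416 − 738 = -4154;  -12833 − 4154 = -16987;  -39406 − 16987 = -56393

-56393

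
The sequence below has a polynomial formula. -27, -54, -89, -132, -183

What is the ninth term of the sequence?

Δ: -27, -35, -43, -51
Δ²: -8, -8, -8
Constant second difference = -8, so extend:
-51 − 8 = -59;  -183 − 59 = -242
-59 − 8 = -67;  -242 − 67 = -309
-67 − 8 = -75;  -309 − 75 = -384
-75 − 8 = -83;  -384 − 83 = -467

-467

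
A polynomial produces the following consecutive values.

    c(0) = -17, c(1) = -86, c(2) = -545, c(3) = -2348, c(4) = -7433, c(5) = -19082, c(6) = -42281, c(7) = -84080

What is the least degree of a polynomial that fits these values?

5

Δ: -69, -459, -1803, -5085, -11649, -23199, -41799
Δ²: -390, -1344, -3282, -6564, -11550, -18600
Δ³: -954, -1938, -3282, -4986, -7050
Δ⁴: -984, -1344, -1704, -2064
Δ⁵: -360, -360, -360
The fifth differences are constant, so the polynomial has degree 5.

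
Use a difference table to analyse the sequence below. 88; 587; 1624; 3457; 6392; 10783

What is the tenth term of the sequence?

51667

D1: 499  1037  1833  2935  4391
D2: 538  796  1102  1456
D3: 258  306  354
D4: 48  48
Constant fourth difference = 48, so extend:
354 + 48 = 402;  1456 + 402 = 1858;  4391 + 1858 = 6249;  10783 + 6249 = 17032
402 + 48 = 450;  1858 + 450 = 2308;  6249 + 2308 = 8557;  17032 + 8557 = 25589
450 + 48 = 498;  2308 + 498 = 2806;  8557 + 2806 = 11363;  25589 + 11363 = 36952
498 + 48 = 546;  2806 + 546 = 3352;  11363 + 3352 = 14715;  36952 + 14715 = 51667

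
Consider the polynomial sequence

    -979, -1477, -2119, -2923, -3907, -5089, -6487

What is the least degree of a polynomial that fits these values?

3

D1: -498, -642, -804, -984, -1182, -1398
D2: -144, -162, -180, -198, -216
D3: -18, -18, -18, -18
The third differences are constant, so the polynomial has degree 3.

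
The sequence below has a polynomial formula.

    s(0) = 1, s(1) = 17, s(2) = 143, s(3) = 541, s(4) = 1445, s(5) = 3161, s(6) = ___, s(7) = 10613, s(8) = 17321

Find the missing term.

6067

Using the first 6 terms:
D1: 16  126  398  904  1716
D2: 110  272  506  812
D3: 162  234  306
D4: 72  72
Constant fourth difference = 72.
Extend forward: 306 + 72 = 378;  812 + 378 = 1190;  1716 + 1190 = 2906;  3161 + 2906 = 6067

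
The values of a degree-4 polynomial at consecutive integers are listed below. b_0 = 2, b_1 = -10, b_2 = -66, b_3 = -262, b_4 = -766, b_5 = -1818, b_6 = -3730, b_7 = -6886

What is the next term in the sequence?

Δ: -12, -56, -196, -504, -1052, -1912, -3156
Δ²: -44, -140, -308, -548, -860, -1244
Δ³: -96, -168, -240, -312, -384
Δ⁴: -72, -72, -72, -72
Constant fourth difference = -72, so extend:
-384 − 72 = -456;  -1244 − 456 = -1700;  -3156 − 1700 = -4856;  -6886 − 4856 = -11742

-11742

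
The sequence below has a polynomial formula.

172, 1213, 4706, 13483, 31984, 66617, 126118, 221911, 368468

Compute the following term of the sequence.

D1: 1041  3493  8777  18501  34633  59501  95793  146557
D2: 2452  5284  9724  16132  24868  36292  50764
D3: 2832  4440  6408  8736  11424  14472
D4: 1608  1968  2328  2688  3048
D5: 360  360  360  360
The fifth differences are constant (360).
3048 + 360 = 3408;  14472 + 3408 = 17880;  50764 + 17880 = 68644;  146557 + 68644 = 215201;  368468 + 215201 = 583669

583669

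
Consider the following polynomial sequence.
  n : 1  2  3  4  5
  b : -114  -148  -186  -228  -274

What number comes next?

D1: -34, -38, -42, -46
D2: -4, -4, -4
The second differences are constant (-4).
-46 − 4 = -50;  -274 − 50 = -324

-324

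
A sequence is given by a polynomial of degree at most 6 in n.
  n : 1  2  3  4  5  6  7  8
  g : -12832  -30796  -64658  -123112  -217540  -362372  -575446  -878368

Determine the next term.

-1296872

First differences: -17964, -33862, -58454, -94428, -144832, -213074, -302922
Second differences: -15898, -24592, -35974, -50404, -68242, -89848
Third differences: -8694, -11382, -14430, -17838, -21606
Fourth differences: -2688, -3048, -3408, -3768
Fifth differences: -360, -360, -360
Constant fifth difference = -360, so extend:
-3768 − 360 = -4128;  -21606 − 4128 = -25734;  -89848 − 25734 = -115582;  -302922 − 115582 = -418504;  -878368 − 418504 = -1296872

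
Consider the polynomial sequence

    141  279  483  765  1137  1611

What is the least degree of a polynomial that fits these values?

3

First differences: 138, 204, 282, 372, 474
Second differences: 66, 78, 90, 102
Third differences: 12, 12, 12
The third differences are constant, so the polynomial has degree 3.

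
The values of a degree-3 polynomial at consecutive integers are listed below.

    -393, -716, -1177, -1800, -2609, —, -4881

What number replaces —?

Using the first 5 terms:
-323  -461  -623  -809
-138  -162  -186
-24  -24
Constant third difference = -24.
Extend forward: -186 − 24 = -210;  -809 − 210 = -1019;  -2609 − 1019 = -3628

-3628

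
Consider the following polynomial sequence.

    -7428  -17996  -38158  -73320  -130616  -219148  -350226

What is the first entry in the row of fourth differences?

-1728

Δ: -10568, -20162, -35162, -57296, -88532, -131078
Δ²: -9594, -15000, -22134, -31236, -42546
Δ³: -5406, -7134, -9102, -11310
Δ⁴: -1728, -1968, -2208
Δ⁵: -240, -240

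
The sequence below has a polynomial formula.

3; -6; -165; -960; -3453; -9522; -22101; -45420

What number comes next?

-85245

D1: -9 , -159 , -795 , -2493 , -6069 , -12579 , -23319
D2: -150 , -636 , -1698 , -3576 , -6510 , -10740
D3: -486 , -1062 , -1878 , -2934 , -4230
D4: -576 , -816 , -1056 , -1296
D5: -240 , -240 , -240
The fifth differences are constant (-240).
-1296 − 240 = -1536;  -4230 − 1536 = -5766;  -10740 − 5766 = -16506;  -23319 − 16506 = -39825;  -45420 − 39825 = -85245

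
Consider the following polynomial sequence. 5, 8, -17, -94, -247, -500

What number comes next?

-877

First differences: 3, -25, -77, -153, -253
Second differences: -28, -52, -76, -100
Third differences: -24, -24, -24
The third differences are constant (-24).
-100 − 24 = -124;  -253 − 124 = -377;  -500 − 377 = -877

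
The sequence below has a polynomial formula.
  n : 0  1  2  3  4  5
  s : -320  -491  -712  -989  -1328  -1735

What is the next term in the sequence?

-2216

D1: -171  -221  -277  -339  -407
D2: -50  -56  -62  -68
D3: -6  -6  -6
Third differences constant at -6.
-68 − 6 = -74;  -407 − 74 = -481;  -1735 − 481 = -2216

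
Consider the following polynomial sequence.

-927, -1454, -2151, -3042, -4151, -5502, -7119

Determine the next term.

-527  -697  -891  -1109  -1351  -1617
-170  -194  -218  -242  -266
-24  -24  -24  -24
Constant third difference = -24, so extend:
-266 − 24 = -290;  -1617 − 290 = -1907;  -7119 − 1907 = -9026

-9026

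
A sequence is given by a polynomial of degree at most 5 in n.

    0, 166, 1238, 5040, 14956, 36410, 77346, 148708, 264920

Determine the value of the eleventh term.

709870

Δ: 166, 1072, 3802, 9916, 21454, 40936, 71362, 116212
Δ²: 906, 2730, 6114, 11538, 19482, 30426, 44850
Δ³: 1824, 3384, 5424, 7944, 10944, 14424
Δ⁴: 1560, 2040, 2520, 3000, 3480
Δ⁵: 480, 480, 480, 480
Constant fifth difference = 480, so extend:
3480 + 480 = 3960;  14424 + 3960 = 18384;  44850 + 18384 = 63234;  116212 + 63234 = 179446;  264920 + 179446 = 444366
3960 + 480 = 4440;  18384 + 4440 = 22824;  63234 + 22824 = 86058;  179446 + 86058 = 265504;  444366 + 265504 = 709870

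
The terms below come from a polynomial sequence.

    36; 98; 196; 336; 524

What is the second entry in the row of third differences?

6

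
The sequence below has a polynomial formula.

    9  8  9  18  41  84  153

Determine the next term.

First differences: -1  1  9  23  43  69
Second differences: 2  8  14  20  26
Third differences: 6  6  6  6
Constant third difference = 6, so extend:
26 + 6 = 32;  69 + 32 = 101;  153 + 101 = 254

254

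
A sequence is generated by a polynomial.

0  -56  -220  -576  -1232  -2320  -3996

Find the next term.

-6440

Δ: -56, -164, -356, -656, -1088, -1676
Δ²: -108, -192, -300, -432, -588
Δ³: -84, -108, -132, -156
Δ⁴: -24, -24, -24
Constant fourth difference = -24, so extend:
-156 − 24 = -180;  -588 − 180 = -768;  -1676 − 768 = -2444;  -3996 − 2444 = -6440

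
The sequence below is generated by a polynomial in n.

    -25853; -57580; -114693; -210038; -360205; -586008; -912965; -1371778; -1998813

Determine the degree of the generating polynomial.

-31727, -57113, -95345, -150167, -225803, -326957, -458813, -627035
-25386, -38232, -54822, -75636, -101154, -131856, -168222
-12846, -16590, -20814, -25518, -30702, -36366
-3744, -4224, -4704, -5184, -5664
-480, -480, -480, -480
The fifth differences are constant, so the polynomial has degree 5.

5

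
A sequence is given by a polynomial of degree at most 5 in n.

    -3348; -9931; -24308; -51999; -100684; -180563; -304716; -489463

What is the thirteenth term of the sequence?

-6583 , -14377 , -27691 , -48685 , -79879 , -124153 , -184747
-7794 , -13314 , -20994 , -31194 , -44274 , -60594
-5520 , -7680 , -10200 , -13080 , -16320
-2160 , -2520 , -2880 , -3240
-360 , -360 , -360
The fifth differences are constant (-360).
-3240 − 360 = -3600;  -16320 − 3600 = -19920;  -60594 − 19920 = -80514;  -184747 − 80514 = -265261;  -489463 − 265261 = -754724
-3600 − 360 = -3960;  -19920 − 3960 = -23880;  -80514 − 23880 = -104394;  -265261 − 104394 = -369655;  -754724 − 369655 = -1124379
-3960 − 360 = -4320;  -23880 − 4320 = -28200;  -104394 − 28200 = -132594;  -369655 − 132594 = -502249;  -1124379 − 502249 = -1626628
-4320 − 360 = -4680;  -28200 − 4680 = -32880;  -132594 − 32880 = -165474;  -502249 − 165474 = -667723;  -1626628 − 667723 = -2294351
-4680 − 360 = -5040;  -32880 − 5040 = -37920;  -165474 − 37920 = -203394;  -667723 − 203394 = -871117;  -2294351 − 871117 = -3165468

-3165468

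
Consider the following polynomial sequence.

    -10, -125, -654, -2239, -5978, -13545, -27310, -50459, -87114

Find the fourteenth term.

-697889

-115, -529, -1585, -3739, -7567, -13765, -23149, -36655
-414, -1056, -2154, -3828, -6198, -9384, -13506
-642, -1098, -1674, -2370, -3186, -4122
-456, -576, -696, -816, -936
-120, -120, -120, -120
The fifth differences are constant (-120).
-936 − 120 = -1056;  -4122 − 1056 = -5178;  -13506 − 5178 = -18684;  -36655 − 18684 = -55339;  -87114 − 55339 = -142453
-1056 − 120 = -1176;  -5178 − 1176 = -6354;  -18684 − 6354 = -25038;  -55339 − 25038 = -80377;  -142453 − 80377 = -222830
-1176 − 120 = -1296;  -6354 − 1296 = -7650;  -25038 − 7650 = -32688;  -80377 − 32688 = -113065;  -222830 − 113065 = -335895
-1296 − 120 = -1416;  -7650 − 1416 = -9066;  -32688 − 9066 = -41754;  -113065 − 41754 = -154819;  -335895 − 154819 = -490714
-1416 − 120 = -1536;  -9066 − 1536 = -10602;  -41754 − 10602 = -52356;  -154819 − 52356 = -207175;  -490714 − 207175 = -697889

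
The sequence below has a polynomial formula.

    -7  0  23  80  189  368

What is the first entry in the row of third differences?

D1: 7, 23, 57, 109, 179
D2: 16, 34, 52, 70
D3: 18, 18, 18

18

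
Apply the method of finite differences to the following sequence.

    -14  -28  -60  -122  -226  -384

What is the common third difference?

First differences: -14, -32, -62, -104, -158
Second differences: -18, -30, -42, -54
Third differences: -12, -12, -12

-12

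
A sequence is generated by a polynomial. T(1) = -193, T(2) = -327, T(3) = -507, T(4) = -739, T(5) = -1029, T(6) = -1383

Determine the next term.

-1807

D1: -134, -180, -232, -290, -354
D2: -46, -52, -58, -64
D3: -6, -6, -6
The third differences are constant (-6).
-64 − 6 = -70;  -354 − 70 = -424;  -1383 − 424 = -1807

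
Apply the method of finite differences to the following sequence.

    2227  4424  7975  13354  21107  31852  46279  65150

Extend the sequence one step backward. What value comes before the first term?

982

Δ: 2197  3551  5379  7753  10745  14427  18871
Δ²: 1354  1828  2374  2992  3682  4444
Δ³: 474  546  618  690  762
Δ⁴: 72  72  72  72
The fourth differences are constant at 72.
Work back: 474 − 72 = 402;  1354 − 402 = 952;  2197 − 952 = 1245;  2227 − 1245 = 982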